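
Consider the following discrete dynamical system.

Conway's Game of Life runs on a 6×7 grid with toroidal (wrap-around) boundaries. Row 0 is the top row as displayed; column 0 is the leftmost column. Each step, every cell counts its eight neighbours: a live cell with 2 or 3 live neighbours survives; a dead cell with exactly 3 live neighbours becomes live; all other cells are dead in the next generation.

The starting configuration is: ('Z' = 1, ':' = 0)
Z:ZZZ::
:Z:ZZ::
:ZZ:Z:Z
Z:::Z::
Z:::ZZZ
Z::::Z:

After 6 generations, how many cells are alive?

0) Z:ZZZ::
:Z:ZZ::
:ZZ:Z:Z
Z:::Z::
Z:::ZZZ
Z::::Z:
1) Z:Z::ZZ
:::::::
:ZZ:Z::
::::Z::
ZZ::Z::
Z::::::
2) ZZ::::Z
Z:ZZ:ZZ
:::Z:::
Z:Z:ZZ:
ZZ:::::
:::::Z:
3) :ZZ:Z::
::ZZZZ:
Z::::::
Z:ZZZ:Z
ZZ::ZZ:
:::::::
4) :ZZ:ZZ:
::Z:ZZ:
Z::::::
::ZZZ::
ZZZ:ZZ:
Z:ZZZZ:
5) :::::::
::Z:ZZZ
:ZZ::Z:
Z:Z:ZZZ
Z::::::
Z::::::
6) :::::ZZ
:ZZZZZZ
::Z::::
Z:ZZZZ:
Z::::Z:
:::::::

16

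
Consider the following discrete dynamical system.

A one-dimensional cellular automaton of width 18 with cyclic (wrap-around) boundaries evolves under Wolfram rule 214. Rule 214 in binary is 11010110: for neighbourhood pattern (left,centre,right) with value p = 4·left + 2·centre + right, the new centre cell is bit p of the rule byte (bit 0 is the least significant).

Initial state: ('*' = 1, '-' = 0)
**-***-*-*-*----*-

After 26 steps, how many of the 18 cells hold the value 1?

[0] **-***-*-*-*----*-
[1] -*--**-*-*-**--**-
[2] ****-*-*-*--***-**
[3] ****-*-*-***-**--*
[4] ****-*-*--**--***-
[5] -***-*-***-***-**-
[6] *-**-*--**--**--**
[7] *--*-***-***-***-*
[8] ****--**--**--**--
[9] -*****-***-***-***
[10] --****--**--**--**
[11] **-*****-***-***-*
[12] **--****--**--**--
[13] -***-*****-***-***
[14] --**--****--**--**
[15] **-***-*****-***-*
[16] **--**--****--**--
[17] -***-***-*****-***
[18] --**--**--****--**
[19] **-***-***-*****-*
[20] **--**--**--****--
[21] -***-***-***-*****
[22] --**--**--**--****
[23] **-***-***-***-***
[24] **--**--**--**--**
[25] ****-***-***-***-*
[26] ****--**--**--**--

10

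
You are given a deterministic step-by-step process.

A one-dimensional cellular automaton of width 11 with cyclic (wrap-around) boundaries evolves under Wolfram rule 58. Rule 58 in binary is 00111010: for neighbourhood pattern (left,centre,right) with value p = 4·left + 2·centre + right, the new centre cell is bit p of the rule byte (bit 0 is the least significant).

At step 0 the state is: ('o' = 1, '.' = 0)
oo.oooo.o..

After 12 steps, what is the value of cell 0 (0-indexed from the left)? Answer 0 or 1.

0

0) oo.oooo.o..
1) o.oo...o.oo
2) .oo.o.o.oo.
3) oo.o.o.oo.o
4) ..o.o.oo.oo
5) oo.o.oo.oo.
6) o.o.oo.oo.o
7) .o.oo.oo.oo
8) o.oo.oo.oo.
9) .oo.oo.oo.o
10) oo.oo.oo.o.
11) o.oo.oo.o.o
12) .oo.oo.o.oo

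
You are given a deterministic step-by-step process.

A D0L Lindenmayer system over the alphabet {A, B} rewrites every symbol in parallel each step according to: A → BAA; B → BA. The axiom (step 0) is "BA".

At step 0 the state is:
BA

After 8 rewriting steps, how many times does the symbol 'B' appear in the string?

1597

step 0: BA
step 1: BABAA
step 2: BABAABABAABAA
step 3: BABAABABAABAABABAABABAABAABABAABAA
step 4: BABAABABAABAABABAABABAABAABABAABAABABAABABAABAABABAABABAABAABABAABAABABAABABAABAABABAABAA
step 5: BABAABABAABAABABAABABAABAABABAABAABABAABABAABAABABAABABAAB…BAABABAABABAABAABABAABABAABAABABAABAABABAABABAABAABABAABAA  (len 233)
step 6: BABAABABAABAABABAABABAABAABABAABAABABAABABAABAABABAABABAAB…BAABABAABABAABAABABAABABAABAABABAABAABABAABABAABAABABAABAA  (len 610)
step 7: BABAABABAABAABABAABABAABAABABAABAABABAABABAABAABABAABABAAB…BAABABAABABAABAABABAABABAABAABABAABAABABAABABAABAABABAABAA  (len 1597)
step 8: BABAABABAABAABABAABABAABAABABAABAABABAABABAABAABABAABABAAB…BAABABAABABAABAABABAABABAABAABABAABAABABAABABAABAABABAABAA  (len 4181)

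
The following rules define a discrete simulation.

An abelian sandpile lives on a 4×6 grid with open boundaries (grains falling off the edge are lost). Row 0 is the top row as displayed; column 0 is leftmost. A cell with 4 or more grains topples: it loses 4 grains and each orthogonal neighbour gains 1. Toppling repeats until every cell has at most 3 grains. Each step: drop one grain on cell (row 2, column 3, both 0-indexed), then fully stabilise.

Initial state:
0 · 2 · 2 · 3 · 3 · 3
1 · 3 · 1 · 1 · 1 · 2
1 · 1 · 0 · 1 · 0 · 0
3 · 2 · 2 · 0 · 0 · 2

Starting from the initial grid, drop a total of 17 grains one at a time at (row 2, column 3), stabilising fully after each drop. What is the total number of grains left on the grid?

k=0  0 · 2 · 2 · 3 · 3 · 3
1 · 3 · 1 · 1 · 1 · 2
1 · 1 · 0 · 1 · 0 · 0
3 · 2 · 2 · 0 · 0 · 2
k=1  0 · 2 · 2 · 3 · 3 · 3
1 · 3 · 1 · 1 · 1 · 2
1 · 1 · 0 · 2 · 0 · 0
3 · 2 · 2 · 0 · 0 · 2
k=2  0 · 2 · 2 · 3 · 3 · 3
1 · 3 · 1 · 1 · 1 · 2
1 · 1 · 0 · 3 · 0 · 0
3 · 2 · 2 · 0 · 0 · 2
k=3  0 · 2 · 2 · 3 · 3 · 3
1 · 3 · 1 · 2 · 1 · 2
1 · 1 · 1 · 0 · 1 · 0
3 · 2 · 2 · 1 · 0 · 2
k=4  0 · 2 · 2 · 3 · 3 · 3
1 · 3 · 1 · 2 · 1 · 2
1 · 1 · 1 · 1 · 1 · 0
3 · 2 · 2 · 1 · 0 · 2
k=5  0 · 2 · 2 · 3 · 3 · 3
1 · 3 · 1 · 2 · 1 · 2
1 · 1 · 1 · 2 · 1 · 0
3 · 2 · 2 · 1 · 0 · 2
k=6  0 · 2 · 2 · 3 · 3 · 3
1 · 3 · 1 · 2 · 1 · 2
1 · 1 · 1 · 3 · 1 · 0
3 · 2 · 2 · 1 · 0 · 2
k=7  0 · 2 · 2 · 3 · 3 · 3
1 · 3 · 1 · 3 · 1 · 2
1 · 1 · 2 · 0 · 2 · 0
3 · 2 · 2 · 2 · 0 · 2
k=8  0 · 2 · 2 · 3 · 3 · 3
1 · 3 · 1 · 3 · 1 · 2
1 · 1 · 2 · 1 · 2 · 0
3 · 2 · 2 · 2 · 0 · 2
k=9  0 · 2 · 2 · 3 · 3 · 3
1 · 3 · 1 · 3 · 1 · 2
1 · 1 · 2 · 2 · 2 · 0
3 · 2 · 2 · 2 · 0 · 2
k=10  0 · 2 · 2 · 3 · 3 · 3
1 · 3 · 1 · 3 · 1 · 2
1 · 1 · 2 · 3 · 2 · 0
3 · 2 · 2 · 2 · 0 · 2
k=11  0 · 2 · 3 · 1 · 1 · 0
1 · 3 · 2 · 1 · 3 · 3
1 · 1 · 3 · 1 · 3 · 0
3 · 2 · 2 · 3 · 0 · 2
k=12  0 · 2 · 3 · 1 · 1 · 0
1 · 3 · 2 · 1 · 3 · 3
1 · 1 · 3 · 2 · 3 · 0
3 · 2 · 2 · 3 · 0 · 2
k=13  0 · 2 · 3 · 1 · 1 · 0
1 · 3 · 2 · 1 · 3 · 3
1 · 1 · 3 · 3 · 3 · 0
3 · 2 · 2 · 3 · 0 · 2
k=14  0 · 2 · 3 · 1 · 2 · 1
1 · 3 · 3 · 3 · 1 · 0
1 · 2 · 1 · 3 · 1 · 2
3 · 3 · 0 · 1 · 2 · 2
k=15  1 · 0 · 1 · 3 · 2 · 1
2 · 1 · 2 · 1 · 2 · 0
1 · 3 · 3 · 1 · 2 · 2
3 · 3 · 0 · 2 · 2 · 2
k=16  1 · 0 · 1 · 3 · 2 · 1
2 · 1 · 2 · 1 · 2 · 0
1 · 3 · 3 · 2 · 2 · 2
3 · 3 · 0 · 2 · 2 · 2
k=17  1 · 0 · 1 · 3 · 2 · 1
2 · 1 · 2 · 1 · 2 · 0
1 · 3 · 3 · 3 · 2 · 2
3 · 3 · 0 · 2 · 2 · 2

42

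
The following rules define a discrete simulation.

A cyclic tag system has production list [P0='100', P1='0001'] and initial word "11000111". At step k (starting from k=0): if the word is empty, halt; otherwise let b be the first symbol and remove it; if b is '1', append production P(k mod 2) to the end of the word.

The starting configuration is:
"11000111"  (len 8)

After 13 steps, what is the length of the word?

gen 0: "11000111"  (len 8)
gen 1: "1000111100"  (len 10)
gen 2: "0001111000001"  (len 13)
gen 3: "001111000001"  (len 12)
gen 4: "01111000001"  (len 11)
gen 5: "1111000001"  (len 10)
gen 6: "1110000010001"  (len 13)
gen 7: "110000010001100"  (len 15)
gen 8: "100000100011000001"  (len 18)
gen 9: "00000100011000001100"  (len 20)
gen 10: "0000100011000001100"  (len 19)
gen 11: "000100011000001100"  (len 18)
gen 12: "00100011000001100"  (len 17)
gen 13: "0100011000001100"  (len 16)

16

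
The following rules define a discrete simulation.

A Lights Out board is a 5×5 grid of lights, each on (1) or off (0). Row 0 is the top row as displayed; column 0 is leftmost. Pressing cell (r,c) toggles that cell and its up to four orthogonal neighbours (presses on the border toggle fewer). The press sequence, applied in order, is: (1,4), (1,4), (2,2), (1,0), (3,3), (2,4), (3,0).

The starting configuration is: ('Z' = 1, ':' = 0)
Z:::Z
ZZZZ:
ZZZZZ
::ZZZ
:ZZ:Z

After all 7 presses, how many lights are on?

t=0: Z:::Z
ZZZZ:
ZZZZZ
::ZZZ
:ZZ:Z
t=1: Z::::
ZZZ:Z
ZZZZ:
::ZZZ
:ZZ:Z
t=2: Z:::Z
ZZZZ:
ZZZZZ
::ZZZ
:ZZ:Z
t=3: Z:::Z
ZZ:Z:
Z:::Z
:::ZZ
:ZZ:Z
t=4: ::::Z
:::Z:
::::Z
:::ZZ
:ZZ:Z
t=5: ::::Z
:::Z:
:::ZZ
::Z::
:ZZZZ
t=6: ::::Z
:::ZZ
:::::
::Z:Z
:ZZZZ
t=7: ::::Z
:::ZZ
Z::::
ZZZ:Z
ZZZZZ

13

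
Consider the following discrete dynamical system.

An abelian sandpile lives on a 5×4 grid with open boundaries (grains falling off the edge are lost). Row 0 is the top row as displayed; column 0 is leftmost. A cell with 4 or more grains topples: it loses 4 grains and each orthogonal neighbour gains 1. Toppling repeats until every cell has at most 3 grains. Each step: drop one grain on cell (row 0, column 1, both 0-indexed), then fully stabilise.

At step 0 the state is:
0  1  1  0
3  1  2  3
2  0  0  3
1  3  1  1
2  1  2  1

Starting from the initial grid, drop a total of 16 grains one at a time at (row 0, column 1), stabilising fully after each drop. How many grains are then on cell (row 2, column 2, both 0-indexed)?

2

t=0: 0  1  1  0
3  1  2  3
2  0  0  3
1  3  1  1
2  1  2  1
t=1: 0  2  1  0
3  1  2  3
2  0  0  3
1  3  1  1
2  1  2  1
t=2: 0  3  1  0
3  1  2  3
2  0  0  3
1  3  1  1
2  1  2  1
t=3: 1  0  2  0
3  2  2  3
2  0  0  3
1  3  1  1
2  1  2  1
t=4: 1  1  2  0
3  2  2  3
2  0  0  3
1  3  1  1
2  1  2  1
t=5: 1  2  2  0
3  2  2  3
2  0  0  3
1  3  1  1
2  1  2  1
t=6: 1  3  2  0
3  2  2  3
2  0  0  3
1  3  1  1
2  1  2  1
t=7: 2  0  3  0
3  3  2  3
2  0  0  3
1  3  1  1
2  1  2  1
t=8: 2  1  3  0
3  3  2  3
2  0  0  3
1  3  1  1
2  1  2  1
t=9: 2  2  3  0
3  3  2  3
2  0  0  3
1  3  1  1
2  1  2  1
t=10: 2  3  3  0
3  3  2  3
2  0  0  3
1  3  1  1
2  1  2  1
t=11: 0  3  1  2
1  2  1  1
3  1  2  0
1  3  1  2
2  1  2  1
t=12: 1  0  2  2
1  3  1  1
3  1  2  0
1  3  1  2
2  1  2  1
t=13: 1  1  2  2
1  3  1  1
3  1  2  0
1  3  1  2
2  1  2  1
t=14: 1  2  2  2
1  3  1  1
3  1  2  0
1  3  1  2
2  1  2  1
t=15: 1  3  2  2
1  3  1  1
3  1  2  0
1  3  1  2
2  1  2  1
t=16: 2  1  3  2
2  0  2  1
3  2  2  0
1  3  1  2
2  1  2  1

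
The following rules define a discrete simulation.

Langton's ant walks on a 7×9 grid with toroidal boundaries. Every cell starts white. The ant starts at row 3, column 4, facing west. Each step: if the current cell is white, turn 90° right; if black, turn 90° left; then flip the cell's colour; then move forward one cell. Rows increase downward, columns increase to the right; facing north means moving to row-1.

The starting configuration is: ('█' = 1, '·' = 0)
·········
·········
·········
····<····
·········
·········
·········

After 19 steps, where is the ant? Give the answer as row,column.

k=0  ·········
·········
·········
····<····
·········
·········
·········
k=1  ·········
·········
····^····
····█····
·········
·········
·········
k=2  ·········
·········
····█>···
····█····
·········
·········
·········
k=3  ·········
·········
····██···
····█v···
·········
·········
·········
k=4  ·········
·········
····██···
····<█···
·········
·········
·········
k=5  ·········
·········
····██···
·····█···
····v····
·········
·········
k=6  ·········
·········
····██···
·····█···
···<█····
·········
·········
k=7  ·········
·········
····██···
···^·█···
···██····
·········
·········
k=8  ·········
·········
····██···
···█>█···
···██····
·········
·········
k=9  ·········
·········
····██···
···███···
···█v····
·········
·········
k=10  ·········
·········
····██···
···███···
···█·>···
·········
·········
k=11  ·········
·········
····██···
···███···
···█·█···
·····v···
·········
k=12  ·········
·········
····██···
···███···
···█·█···
····<█···
·········
k=13  ·········
·········
····██···
···███···
···█^█···
····██···
·········
k=14  ·········
·········
····██···
···███···
···██>···
····██···
·········
k=15  ·········
·········
····██···
···██^···
···██····
····██···
·········
k=16  ·········
·········
····██···
···█<····
···██····
····██···
·········
k=17  ·········
·········
····██···
···█·····
···█v····
····██···
·········
k=18  ·········
·········
····██···
···█·····
···█·>···
····██···
·········
k=19  ·········
·········
····██···
···█·····
···█·█···
····█v···
·········

5,5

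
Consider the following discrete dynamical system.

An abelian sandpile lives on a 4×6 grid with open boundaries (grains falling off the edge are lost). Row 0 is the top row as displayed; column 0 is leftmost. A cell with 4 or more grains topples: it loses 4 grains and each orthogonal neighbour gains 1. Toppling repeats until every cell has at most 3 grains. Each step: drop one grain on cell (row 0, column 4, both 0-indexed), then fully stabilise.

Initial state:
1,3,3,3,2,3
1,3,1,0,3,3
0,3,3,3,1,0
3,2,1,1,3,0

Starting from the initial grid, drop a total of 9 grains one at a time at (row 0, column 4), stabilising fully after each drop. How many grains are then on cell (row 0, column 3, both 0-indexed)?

step 0: 1,3,3,3,2,3
1,3,1,0,3,3
0,3,3,3,1,0
3,2,1,1,3,0
step 1: 1,3,3,3,3,3
1,3,1,0,3,3
0,3,3,3,1,0
3,2,1,1,3,0
step 2: 2,1,2,2,3,1
2,2,1,0,2,1
1,1,2,1,3,1
3,3,2,2,3,0
step 3: 2,1,2,3,0,2
2,2,1,0,3,1
1,1,2,1,3,1
3,3,2,2,3,0
step 4: 2,1,2,3,1,2
2,2,1,0,3,1
1,1,2,1,3,1
3,3,2,2,3,0
step 5: 2,1,2,3,2,2
2,2,1,0,3,1
1,1,2,1,3,1
3,3,2,2,3,0
step 6: 2,1,2,3,3,2
2,2,1,0,3,1
1,1,2,1,3,1
3,3,2,2,3,0
step 7: 2,1,3,0,2,3
2,2,1,2,1,2
1,1,2,2,1,2
3,3,2,3,0,1
step 8: 2,1,3,0,3,3
2,2,1,2,1,2
1,1,2,2,1,2
3,3,2,3,0,1
step 9: 2,1,3,1,1,0
2,2,1,2,2,3
1,1,2,2,1,2
3,3,2,3,0,1

1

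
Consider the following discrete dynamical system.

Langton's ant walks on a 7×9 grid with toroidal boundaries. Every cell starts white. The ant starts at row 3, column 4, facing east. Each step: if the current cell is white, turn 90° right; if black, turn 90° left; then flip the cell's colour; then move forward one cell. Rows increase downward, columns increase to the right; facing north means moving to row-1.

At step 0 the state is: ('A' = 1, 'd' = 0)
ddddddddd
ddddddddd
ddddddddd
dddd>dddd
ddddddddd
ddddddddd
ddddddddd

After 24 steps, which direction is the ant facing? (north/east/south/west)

0) ddddddddd
ddddddddd
ddddddddd
dddd>dddd
ddddddddd
ddddddddd
ddddddddd
1) ddddddddd
ddddddddd
ddddddddd
ddddAdddd
ddddvdddd
ddddddddd
ddddddddd
2) ddddddddd
ddddddddd
ddddddddd
ddddAdddd
ddd<Adddd
ddddddddd
ddddddddd
3) ddddddddd
ddddddddd
ddddddddd
ddd^Adddd
dddAAdddd
ddddddddd
ddddddddd
4) ddddddddd
ddddddddd
ddddddddd
dddA>dddd
dddAAdddd
ddddddddd
ddddddddd
5) ddddddddd
ddddddddd
dddd^dddd
dddAddddd
dddAAdddd
ddddddddd
ddddddddd
6) ddddddddd
ddddddddd
ddddA>ddd
dddAddddd
dddAAdddd
ddddddddd
ddddddddd
7) ddddddddd
ddddddddd
ddddAAddd
dddAdvddd
dddAAdddd
ddddddddd
ddddddddd
8) ddddddddd
ddddddddd
ddddAAddd
dddA<Addd
dddAAdddd
ddddddddd
ddddddddd
9) ddddddddd
ddddddddd
dddd^Addd
dddAAAddd
dddAAdddd
ddddddddd
ddddddddd
10) ddddddddd
ddddddddd
ddd<dAddd
dddAAAddd
dddAAdddd
ddddddddd
ddddddddd
11) ddddddddd
ddd^ddddd
dddAdAddd
dddAAAddd
dddAAdddd
ddddddddd
ddddddddd
12) ddddddddd
dddA>dddd
dddAdAddd
dddAAAddd
dddAAdddd
ddddddddd
ddddddddd
13) ddddddddd
dddAAdddd
dddAvAddd
dddAAAddd
dddAAdddd
ddddddddd
ddddddddd
14) ddddddddd
dddAAdddd
ddd<AAddd
dddAAAddd
dddAAdddd
ddddddddd
ddddddddd
15) ddddddddd
dddAAdddd
ddddAAddd
dddvAAddd
dddAAdddd
ddddddddd
ddddddddd
16) ddddddddd
dddAAdddd
ddddAAddd
dddd>Addd
dddAAdddd
ddddddddd
ddddddddd
17) ddddddddd
dddAAdddd
dddd^Addd
dddddAddd
dddAAdddd
ddddddddd
ddddddddd
18) ddddddddd
dddAAdddd
ddd<dAddd
dddddAddd
dddAAdddd
ddddddddd
ddddddddd
19) ddddddddd
ddd^Adddd
dddAdAddd
dddddAddd
dddAAdddd
ddddddddd
ddddddddd
20) ddddddddd
dd<dAdddd
dddAdAddd
dddddAddd
dddAAdddd
ddddddddd
ddddddddd
21) dd^dddddd
ddAdAdddd
dddAdAddd
dddddAddd
dddAAdddd
ddddddddd
ddddddddd
22) ddA>ddddd
ddAdAdddd
dddAdAddd
dddddAddd
dddAAdddd
ddddddddd
ddddddddd
23) ddAAddddd
ddAvAdddd
dddAdAddd
dddddAddd
dddAAdddd
ddddddddd
ddddddddd
24) ddAAddddd
dd<AAdddd
dddAdAddd
dddddAddd
dddAAdddd
ddddddddd
ddddddddd

west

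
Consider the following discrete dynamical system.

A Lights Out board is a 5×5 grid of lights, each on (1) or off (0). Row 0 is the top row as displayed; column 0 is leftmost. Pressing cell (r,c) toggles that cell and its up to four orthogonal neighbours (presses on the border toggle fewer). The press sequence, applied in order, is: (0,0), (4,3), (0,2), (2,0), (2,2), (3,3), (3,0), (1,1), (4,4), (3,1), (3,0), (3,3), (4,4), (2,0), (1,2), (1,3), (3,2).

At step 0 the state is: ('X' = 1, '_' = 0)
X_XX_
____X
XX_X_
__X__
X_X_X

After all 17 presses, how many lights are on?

12

step 0: X_XX_
____X
XX_X_
__X__
X_X_X
step 1: _XXX_
X___X
XX_X_
__X__
X_X_X
step 2: _XXX_
X___X
XX_X_
__XX_
X__X_
step 3: _____
X_X_X
XX_X_
__XX_
X__X_
step 4: _____
__X_X
___X_
X_XX_
X__X_
step 5: _____
____X
_XX__
X__X_
X__X_
step 6: _____
____X
_XXX_
X_X_X
X____
step 7: _____
____X
XXXX_
_XX_X
_____
step 8: _X___
XXX_X
X_XX_
_XX_X
_____
step 9: _X___
XXX_X
X_XX_
_XX__
___XX
step 10: _X___
XXX_X
XXXX_
X____
_X_XX
step 11: _X___
XXX_X
_XXX_
_X___
XX_XX
step 12: _X___
XXX_X
_XX__
_XXXX
XX__X
step 13: _X___
XXX_X
_XX__
_XXX_
XX_X_
step 14: _X___
_XX_X
X_X__
XXXX_
XX_X_
step 15: _XX__
___XX
X____
XXXX_
XX_X_
step 16: _XXX_
__X__
X__X_
XXXX_
XX_X_
step 17: _XXX_
__X__
X_XX_
X____
XXXX_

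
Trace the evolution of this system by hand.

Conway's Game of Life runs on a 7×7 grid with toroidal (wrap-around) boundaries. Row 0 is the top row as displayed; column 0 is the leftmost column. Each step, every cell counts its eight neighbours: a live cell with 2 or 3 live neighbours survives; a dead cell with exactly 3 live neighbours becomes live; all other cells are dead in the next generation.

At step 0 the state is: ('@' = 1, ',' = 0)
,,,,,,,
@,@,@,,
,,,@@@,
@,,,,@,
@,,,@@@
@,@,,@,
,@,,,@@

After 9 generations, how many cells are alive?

0) ,,,,,,,
@,@,@,,
,,,@@@,
@,,,,@,
@,,,@@@
@,@,,@,
,@,,,@@
1) @@,,,@@
,,,,@@,
,@,@,@,
@,,@,,,
@,,,@,,
,,,,,,,
@@,,,@@
2) ,@,,,,,
,@@,,,,
,,@@,@@
@@@@,,@
,,,,,,,
,@,,,@,
,@,,,@,
3) @@,,,,,
@@,@,,,
,,,,@@@
@@,@@@@
,,,,,,@
,,,,,,,
@@@,,,,
4) ,,,,,,@
,@@,@@,
,,,,,,,
,,,@,,,
,,,,@,@
@@,,,,,
@,@,,,,
5) @,@@,@@
,,,,,@,
,,@@@,,
,,,,,,,
@,,,,,,
@@,,,,@
@,,,,,@
6) @@,,@@,
,@,,,@,
,,,@@,,
,,,@,,,
@@,,,,@
,@,,,,,
,,@,,,,
7) @@@,@@@
@@@@,@@
,,@@@,,
@,@@@,,
@@@,,,,
,@@,,,,
@,@,,,,
8) ,,,,@,,
,,,,,,,
,,,,,,,
@,,,@,,
@,,,,,,
,,,@,,,
,,,,,@,
9) ,,,,,,,
,,,,,,,
,,,,,,,
,,,,,,,
,,,,,,,
,,,,,,,
,,,,@,,

1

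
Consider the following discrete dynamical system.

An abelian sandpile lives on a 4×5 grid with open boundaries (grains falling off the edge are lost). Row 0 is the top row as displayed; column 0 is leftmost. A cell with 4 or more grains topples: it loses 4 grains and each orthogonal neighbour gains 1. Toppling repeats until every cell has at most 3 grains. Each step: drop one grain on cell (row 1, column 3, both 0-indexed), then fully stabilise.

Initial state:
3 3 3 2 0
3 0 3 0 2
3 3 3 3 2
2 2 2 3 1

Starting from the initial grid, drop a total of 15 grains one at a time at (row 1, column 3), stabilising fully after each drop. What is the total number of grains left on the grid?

39

t=0: 3 3 3 2 0
3 0 3 0 2
3 3 3 3 2
2 2 2 3 1
t=1: 3 3 3 2 0
3 0 3 1 2
3 3 3 3 2
2 2 2 3 1
t=2: 3 3 3 2 0
3 0 3 2 2
3 3 3 3 2
2 2 2 3 1
t=3: 3 3 3 2 0
3 0 3 3 2
3 3 3 3 2
2 2 2 3 1
t=4: 1 2 2 0 1
2 0 3 3 3
2 3 3 2 3
0 1 1 1 2
t=5: 1 2 3 1 2
2 2 1 3 1
3 0 2 1 1
0 2 2 2 3
t=6: 1 2 3 2 2
2 2 2 0 2
3 0 2 2 1
0 2 2 2 3
t=7: 1 2 3 2 2
2 2 2 1 2
3 0 2 2 1
0 2 2 2 3
t=8: 1 2 3 2 2
2 2 2 2 2
3 0 2 2 1
0 2 2 2 3
t=9: 1 2 3 2 2
2 2 2 3 2
3 0 2 2 1
0 2 2 2 3
t=10: 1 2 3 3 2
2 2 3 0 3
3 0 2 3 1
0 2 2 2 3
t=11: 1 2 3 3 2
2 2 3 1 3
3 0 2 3 1
0 2 2 2 3
t=12: 1 2 3 3 2
2 2 3 2 3
3 0 2 3 1
0 2 2 2 3
t=13: 1 2 3 3 2
2 2 3 3 3
3 0 2 3 1
0 2 2 2 3
t=14: 1 3 1 3 0
2 3 3 0 2
3 1 0 2 3
0 2 3 3 3
t=15: 1 3 1 3 0
2 3 3 1 2
3 1 0 2 3
0 2 3 3 3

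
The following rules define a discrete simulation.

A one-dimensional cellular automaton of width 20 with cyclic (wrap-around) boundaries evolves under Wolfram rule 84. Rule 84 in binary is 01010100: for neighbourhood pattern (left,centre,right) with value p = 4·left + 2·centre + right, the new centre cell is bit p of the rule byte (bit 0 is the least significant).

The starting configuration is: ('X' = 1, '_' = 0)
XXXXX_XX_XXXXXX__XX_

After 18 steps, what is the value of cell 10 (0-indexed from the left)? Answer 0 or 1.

k=0  XXXXX_XX_XXXXXX__XX_
k=1  ____X__X______XX__X_
k=2  ____XX_XX______XX_XX
k=3  X____X__XX______X__X
k=4  XX___XX__XX_____XX__
k=5  _XX___XX__XX_____XX_
k=6  __XX___XX__XX_____XX
k=7  X__XX___XX__XX_____X
k=8  XX__XX___XX__XX_____
k=9  _XX__XX___XX__XX____
k=10  __XX__XX___XX__XX___
k=11  ___XX__XX___XX__XX__
k=12  ____XX__XX___XX__XX_
k=13  _____XX__XX___XX__XX
k=14  X_____XX__XX___XX__X
k=15  XX_____XX__XX___XX__
k=16  _XX_____XX__XX___XX_
k=17  __XX_____XX__XX___XX
k=18  X__XX_____XX__XX___X

1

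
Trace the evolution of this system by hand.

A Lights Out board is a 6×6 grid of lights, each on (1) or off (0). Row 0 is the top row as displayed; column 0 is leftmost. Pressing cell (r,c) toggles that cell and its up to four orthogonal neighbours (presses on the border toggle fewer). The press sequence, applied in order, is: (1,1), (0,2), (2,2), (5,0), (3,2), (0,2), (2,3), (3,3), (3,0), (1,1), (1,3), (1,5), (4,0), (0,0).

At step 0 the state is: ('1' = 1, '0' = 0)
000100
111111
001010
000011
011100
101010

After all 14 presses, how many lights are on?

gen 0: 000100
111111
001010
000011
011100
101010
gen 1: 010100
000111
011010
000011
011100
101010
gen 2: 001000
001111
011010
000011
011100
101010
gen 3: 001000
000111
000110
001011
011100
101010
gen 4: 001000
000111
000110
001011
111100
011010
gen 5: 001000
000111
001110
010111
110100
011010
gen 6: 010100
001111
001110
010111
110100
011010
gen 7: 010100
001011
000000
010011
110100
011010
gen 8: 010100
001011
000100
011101
110000
011010
gen 9: 010100
001011
100100
101101
010000
011010
gen 10: 000100
110011
110100
101101
010000
011010
gen 11: 000000
111101
110000
101101
010000
011010
gen 12: 000001
111110
110001
101101
010000
011010
gen 13: 000001
111110
110001
001101
100000
111010
gen 14: 110001
011110
110001
001101
100000
111010

18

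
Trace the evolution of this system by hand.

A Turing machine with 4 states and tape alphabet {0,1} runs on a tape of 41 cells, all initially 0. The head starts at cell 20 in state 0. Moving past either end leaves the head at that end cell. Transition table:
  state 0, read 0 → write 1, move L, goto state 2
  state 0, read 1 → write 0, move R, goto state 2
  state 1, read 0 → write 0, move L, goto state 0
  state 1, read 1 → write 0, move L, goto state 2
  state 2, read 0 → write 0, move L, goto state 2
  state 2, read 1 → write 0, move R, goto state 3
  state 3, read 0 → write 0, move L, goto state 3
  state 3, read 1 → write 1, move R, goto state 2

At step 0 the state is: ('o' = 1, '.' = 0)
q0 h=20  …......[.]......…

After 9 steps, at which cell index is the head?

11

k=0  q0 h=20  …......[.]......…
k=1  q2 h=19  …......[.]o.....…
k=2  q2 h=18  …......[.].o....…
k=3  q2 h=17  …......[.]..o...…
k=4  q2 h=16  …......[.]...o..…
k=5  q2 h=15  …......[.]....o.…
k=6  q2 h=14  …......[.].....o…
k=7  q2 h=13  …......[.]......…
k=8  q2 h=12  …......[.]......…
k=9  q2 h=11  …......[.]......…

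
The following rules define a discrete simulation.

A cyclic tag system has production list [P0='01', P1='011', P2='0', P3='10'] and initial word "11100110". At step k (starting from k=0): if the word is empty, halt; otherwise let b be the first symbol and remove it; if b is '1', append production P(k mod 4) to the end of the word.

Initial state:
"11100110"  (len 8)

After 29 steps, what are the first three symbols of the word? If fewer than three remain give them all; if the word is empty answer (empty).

100

0) "11100110"  (len 8)
1) "110011001"  (len 9)
2) "10011001011"  (len 11)
3) "00110010110"  (len 11)
4) "0110010110"  (len 10)
5) "110010110"  (len 9)
6) "10010110011"  (len 11)
7) "00101100110"  (len 11)
8) "0101100110"  (len 10)
9) "101100110"  (len 9)
10) "01100110011"  (len 11)
11) "1100110011"  (len 10)
12) "10011001110"  (len 11)
13) "001100111001"  (len 12)
14) "01100111001"  (len 11)
15) "1100111001"  (len 10)
16) "10011100110"  (len 11)
17) "001110011001"  (len 12)
18) "01110011001"  (len 11)
19) "1110011001"  (len 10)
20) "11001100110"  (len 11)
21) "100110011001"  (len 12)
22) "00110011001011"  (len 14)
23) "0110011001011"  (len 13)
24) "110011001011"  (len 12)
25) "1001100101101"  (len 13)
26) "001100101101011"  (len 15)
27) "01100101101011"  (len 14)
28) "1100101101011"  (len 13)
29) "10010110101101"  (len 14)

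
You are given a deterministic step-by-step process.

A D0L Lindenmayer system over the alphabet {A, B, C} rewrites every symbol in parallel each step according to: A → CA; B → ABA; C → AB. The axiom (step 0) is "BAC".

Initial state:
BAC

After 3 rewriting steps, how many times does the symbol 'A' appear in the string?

19

[0] BAC
[1] ABACAAB
[2] CAABACAABCACAABA
[3] ABCACAABACAABCACAABAABCAABCACAABACA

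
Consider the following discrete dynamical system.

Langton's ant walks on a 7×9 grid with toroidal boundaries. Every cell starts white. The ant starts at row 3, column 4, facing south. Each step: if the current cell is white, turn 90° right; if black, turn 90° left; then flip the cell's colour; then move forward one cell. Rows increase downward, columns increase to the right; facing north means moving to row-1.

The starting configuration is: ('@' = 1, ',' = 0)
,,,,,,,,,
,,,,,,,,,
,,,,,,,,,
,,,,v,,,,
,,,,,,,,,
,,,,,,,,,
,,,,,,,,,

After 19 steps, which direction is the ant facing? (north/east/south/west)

0) ,,,,,,,,,
,,,,,,,,,
,,,,,,,,,
,,,,v,,,,
,,,,,,,,,
,,,,,,,,,
,,,,,,,,,
1) ,,,,,,,,,
,,,,,,,,,
,,,,,,,,,
,,,<@,,,,
,,,,,,,,,
,,,,,,,,,
,,,,,,,,,
2) ,,,,,,,,,
,,,,,,,,,
,,,^,,,,,
,,,@@,,,,
,,,,,,,,,
,,,,,,,,,
,,,,,,,,,
3) ,,,,,,,,,
,,,,,,,,,
,,,@>,,,,
,,,@@,,,,
,,,,,,,,,
,,,,,,,,,
,,,,,,,,,
4) ,,,,,,,,,
,,,,,,,,,
,,,@@,,,,
,,,@v,,,,
,,,,,,,,,
,,,,,,,,,
,,,,,,,,,
5) ,,,,,,,,,
,,,,,,,,,
,,,@@,,,,
,,,@,>,,,
,,,,,,,,,
,,,,,,,,,
,,,,,,,,,
6) ,,,,,,,,,
,,,,,,,,,
,,,@@,,,,
,,,@,@,,,
,,,,,v,,,
,,,,,,,,,
,,,,,,,,,
7) ,,,,,,,,,
,,,,,,,,,
,,,@@,,,,
,,,@,@,,,
,,,,<@,,,
,,,,,,,,,
,,,,,,,,,
8) ,,,,,,,,,
,,,,,,,,,
,,,@@,,,,
,,,@^@,,,
,,,,@@,,,
,,,,,,,,,
,,,,,,,,,
9) ,,,,,,,,,
,,,,,,,,,
,,,@@,,,,
,,,@@>,,,
,,,,@@,,,
,,,,,,,,,
,,,,,,,,,
10) ,,,,,,,,,
,,,,,,,,,
,,,@@^,,,
,,,@@,,,,
,,,,@@,,,
,,,,,,,,,
,,,,,,,,,
11) ,,,,,,,,,
,,,,,,,,,
,,,@@@>,,
,,,@@,,,,
,,,,@@,,,
,,,,,,,,,
,,,,,,,,,
12) ,,,,,,,,,
,,,,,,,,,
,,,@@@@,,
,,,@@,v,,
,,,,@@,,,
,,,,,,,,,
,,,,,,,,,
13) ,,,,,,,,,
,,,,,,,,,
,,,@@@@,,
,,,@@<@,,
,,,,@@,,,
,,,,,,,,,
,,,,,,,,,
14) ,,,,,,,,,
,,,,,,,,,
,,,@@^@,,
,,,@@@@,,
,,,,@@,,,
,,,,,,,,,
,,,,,,,,,
15) ,,,,,,,,,
,,,,,,,,,
,,,@<,@,,
,,,@@@@,,
,,,,@@,,,
,,,,,,,,,
,,,,,,,,,
16) ,,,,,,,,,
,,,,,,,,,
,,,@,,@,,
,,,@v@@,,
,,,,@@,,,
,,,,,,,,,
,,,,,,,,,
17) ,,,,,,,,,
,,,,,,,,,
,,,@,,@,,
,,,@,>@,,
,,,,@@,,,
,,,,,,,,,
,,,,,,,,,
18) ,,,,,,,,,
,,,,,,,,,
,,,@,^@,,
,,,@,,@,,
,,,,@@,,,
,,,,,,,,,
,,,,,,,,,
19) ,,,,,,,,,
,,,,,,,,,
,,,@,@>,,
,,,@,,@,,
,,,,@@,,,
,,,,,,,,,
,,,,,,,,,

east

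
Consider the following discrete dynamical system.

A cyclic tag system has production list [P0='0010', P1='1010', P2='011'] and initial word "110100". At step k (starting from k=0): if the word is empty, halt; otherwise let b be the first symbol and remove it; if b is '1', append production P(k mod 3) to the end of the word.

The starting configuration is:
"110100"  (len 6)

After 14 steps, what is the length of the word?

15

k=0  "110100"  (len 6)
k=1  "101000010"  (len 9)
k=2  "010000101010"  (len 12)
k=3  "10000101010"  (len 11)
k=4  "00001010100010"  (len 14)
k=5  "0001010100010"  (len 13)
k=6  "001010100010"  (len 12)
k=7  "01010100010"  (len 11)
k=8  "1010100010"  (len 10)
k=9  "010100010011"  (len 12)
k=10  "10100010011"  (len 11)
k=11  "01000100111010"  (len 14)
k=12  "1000100111010"  (len 13)
k=13  "0001001110100010"  (len 16)
k=14  "001001110100010"  (len 15)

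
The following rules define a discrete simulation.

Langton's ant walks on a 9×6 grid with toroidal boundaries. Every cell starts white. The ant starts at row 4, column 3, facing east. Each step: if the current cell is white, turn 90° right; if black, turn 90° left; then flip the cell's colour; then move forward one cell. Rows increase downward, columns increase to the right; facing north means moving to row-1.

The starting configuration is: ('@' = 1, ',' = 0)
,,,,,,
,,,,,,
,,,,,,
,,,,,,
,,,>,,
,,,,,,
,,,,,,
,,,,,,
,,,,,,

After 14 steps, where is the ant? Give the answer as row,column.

3,2

t=0: ,,,,,,
,,,,,,
,,,,,,
,,,,,,
,,,>,,
,,,,,,
,,,,,,
,,,,,,
,,,,,,
t=1: ,,,,,,
,,,,,,
,,,,,,
,,,,,,
,,,@,,
,,,v,,
,,,,,,
,,,,,,
,,,,,,
t=2: ,,,,,,
,,,,,,
,,,,,,
,,,,,,
,,,@,,
,,<@,,
,,,,,,
,,,,,,
,,,,,,
t=3: ,,,,,,
,,,,,,
,,,,,,
,,,,,,
,,^@,,
,,@@,,
,,,,,,
,,,,,,
,,,,,,
t=4: ,,,,,,
,,,,,,
,,,,,,
,,,,,,
,,@>,,
,,@@,,
,,,,,,
,,,,,,
,,,,,,
t=5: ,,,,,,
,,,,,,
,,,,,,
,,,^,,
,,@,,,
,,@@,,
,,,,,,
,,,,,,
,,,,,,
t=6: ,,,,,,
,,,,,,
,,,,,,
,,,@>,
,,@,,,
,,@@,,
,,,,,,
,,,,,,
,,,,,,
t=7: ,,,,,,
,,,,,,
,,,,,,
,,,@@,
,,@,v,
,,@@,,
,,,,,,
,,,,,,
,,,,,,
t=8: ,,,,,,
,,,,,,
,,,,,,
,,,@@,
,,@<@,
,,@@,,
,,,,,,
,,,,,,
,,,,,,
t=9: ,,,,,,
,,,,,,
,,,,,,
,,,^@,
,,@@@,
,,@@,,
,,,,,,
,,,,,,
,,,,,,
t=10: ,,,,,,
,,,,,,
,,,,,,
,,<,@,
,,@@@,
,,@@,,
,,,,,,
,,,,,,
,,,,,,
t=11: ,,,,,,
,,,,,,
,,^,,,
,,@,@,
,,@@@,
,,@@,,
,,,,,,
,,,,,,
,,,,,,
t=12: ,,,,,,
,,,,,,
,,@>,,
,,@,@,
,,@@@,
,,@@,,
,,,,,,
,,,,,,
,,,,,,
t=13: ,,,,,,
,,,,,,
,,@@,,
,,@v@,
,,@@@,
,,@@,,
,,,,,,
,,,,,,
,,,,,,
t=14: ,,,,,,
,,,,,,
,,@@,,
,,<@@,
,,@@@,
,,@@,,
,,,,,,
,,,,,,
,,,,,,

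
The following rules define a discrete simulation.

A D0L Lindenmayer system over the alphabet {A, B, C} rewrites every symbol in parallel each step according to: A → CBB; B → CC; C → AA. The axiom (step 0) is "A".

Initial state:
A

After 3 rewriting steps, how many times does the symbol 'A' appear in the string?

k=0  A
k=1  CBB
k=2  AACCCC
k=3  CBBCBBAAAAAAAA

8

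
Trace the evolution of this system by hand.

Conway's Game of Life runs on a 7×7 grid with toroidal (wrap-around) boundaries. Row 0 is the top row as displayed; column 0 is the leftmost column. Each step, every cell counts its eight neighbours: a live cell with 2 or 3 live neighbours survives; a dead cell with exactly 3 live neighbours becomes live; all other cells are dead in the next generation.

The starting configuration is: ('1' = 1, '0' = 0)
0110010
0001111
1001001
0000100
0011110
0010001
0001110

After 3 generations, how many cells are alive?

9

gen 0: 0110010
0001111
1001001
0000100
0011110
0010001
0001110
gen 1: 0010000
0101000
1001001
0010001
0010110
0010001
0101111
gen 2: 1100010
1101000
1101001
1110101
0110011
1110001
1101111
gen 3: 0001010
0000100
0001110
0000100
0000000
0000000
0001100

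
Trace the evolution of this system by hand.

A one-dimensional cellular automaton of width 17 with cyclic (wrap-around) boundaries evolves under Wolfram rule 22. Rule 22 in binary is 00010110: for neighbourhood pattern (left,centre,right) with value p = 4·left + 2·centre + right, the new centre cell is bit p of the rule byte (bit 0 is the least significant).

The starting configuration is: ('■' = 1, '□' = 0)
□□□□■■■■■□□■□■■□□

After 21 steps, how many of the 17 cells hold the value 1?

0) □□□□■■■■■□□■□■■□□
1) □□□■□□□□□■■■□□□■□
2) □□■■■□□□■□□□■□■■■
3) ■■□□□■□■■■□■■□□□□
4) □□■□■■□□□□□□□■□□■
5) ■■■□□□■□□□□□■■■■■
6) □□□■□■■■□□□■□□□□□
7) □□■■□□□□■□■■■□□□□
8) □■□□■□□■■□□□□■□□□
9) ■■■■■■■□□■□□■■■□□
10) □□□□□□□■■■■■□□□■■
11) ■□□□□□■□□□□□■□■□□
12) ■■□□□■■■□□□■■□■■■
13) □□■□■□□□■□■□□□□□□
14) □■■□■■□■■□■■□□□□□
15) ■□□□□□□□□□□□■□□□□
16) ■■□□□□□□□□□■■■□□■
17) □□■□□□□□□□■□□□■■□
18) □■■■□□□□□■■■□■□□■
19) □□□□■□□□■□□□□■■■■
20) ■□□■■■□■■■□□■□□□□
21) ■■■□□□□□□□■■■■□□■

8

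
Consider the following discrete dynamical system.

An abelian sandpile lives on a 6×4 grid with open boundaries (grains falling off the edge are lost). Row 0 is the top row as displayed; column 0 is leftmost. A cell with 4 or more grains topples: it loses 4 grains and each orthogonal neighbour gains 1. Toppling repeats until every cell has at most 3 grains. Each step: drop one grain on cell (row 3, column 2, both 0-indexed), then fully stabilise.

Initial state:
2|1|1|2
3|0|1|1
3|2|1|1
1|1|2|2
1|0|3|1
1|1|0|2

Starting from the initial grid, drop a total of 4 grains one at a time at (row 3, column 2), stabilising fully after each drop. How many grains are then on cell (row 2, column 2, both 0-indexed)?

step 0: 2|1|1|2
3|0|1|1
3|2|1|1
1|1|2|2
1|0|3|1
1|1|0|2
step 1: 2|1|1|2
3|0|1|1
3|2|1|1
1|1|3|2
1|0|3|1
1|1|0|2
step 2: 2|1|1|2
3|0|1|1
3|2|2|1
1|2|1|3
1|1|0|2
1|1|1|2
step 3: 2|1|1|2
3|0|1|1
3|2|2|1
1|2|2|3
1|1|0|2
1|1|1|2
step 4: 2|1|1|2
3|0|1|1
3|2|2|1
1|2|3|3
1|1|0|2
1|1|1|2

2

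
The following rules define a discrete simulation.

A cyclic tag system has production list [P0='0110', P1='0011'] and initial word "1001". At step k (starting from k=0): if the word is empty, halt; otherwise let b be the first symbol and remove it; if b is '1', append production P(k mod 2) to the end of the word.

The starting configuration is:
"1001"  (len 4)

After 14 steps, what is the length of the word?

14

k=0  "1001"  (len 4)
k=1  "0010110"  (len 7)
k=2  "010110"  (len 6)
k=3  "10110"  (len 5)
k=4  "01100011"  (len 8)
k=5  "1100011"  (len 7)
k=6  "1000110011"  (len 10)
k=7  "0001100110110"  (len 13)
k=8  "001100110110"  (len 12)
k=9  "01100110110"  (len 11)
k=10  "1100110110"  (len 10)
k=11  "1001101100110"  (len 13)
k=12  "0011011001100011"  (len 16)
k=13  "011011001100011"  (len 15)
k=14  "11011001100011"  (len 14)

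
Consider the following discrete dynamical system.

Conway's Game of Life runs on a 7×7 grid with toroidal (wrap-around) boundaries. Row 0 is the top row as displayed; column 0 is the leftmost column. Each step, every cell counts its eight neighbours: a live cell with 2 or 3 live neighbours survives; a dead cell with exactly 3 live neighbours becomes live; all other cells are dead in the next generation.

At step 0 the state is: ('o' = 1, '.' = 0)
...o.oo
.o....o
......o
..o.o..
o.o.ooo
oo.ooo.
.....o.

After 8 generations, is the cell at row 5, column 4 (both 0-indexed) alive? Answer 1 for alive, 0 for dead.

1

[0] ...o.oo
.o....o
......o
..o.o..
o.o.ooo
oo.ooo.
.....o.
[1] o...ooo
......o
o....o.
oo..o..
o.o....
oooo...
o.oo...
[2] oo.ooo.
....o..
oo...o.
o......
......o
o.....o
.....o.
[3] ...o.oo
..oo...
oo....o
oo.....
......o
o....oo
.o...o.
[4] ...o.oo
.ooooo.
......o
.o.....
.o...o.
o....o.
.......
[5] ...o.oo
o.oo...
oo.ooo.
o......
oo....o
......o
....oo.
[6] ..oo.oo
o......
o..oo..
..o.oo.
.o....o
......o
....o..
[7] ...oooo
ooo..o.
.o.oooo
ooo.ooo
o.....o
o....o.
...oo.o
[8] .o.....
.o.....
.......
..o....
....o..
o...oo.
o..o...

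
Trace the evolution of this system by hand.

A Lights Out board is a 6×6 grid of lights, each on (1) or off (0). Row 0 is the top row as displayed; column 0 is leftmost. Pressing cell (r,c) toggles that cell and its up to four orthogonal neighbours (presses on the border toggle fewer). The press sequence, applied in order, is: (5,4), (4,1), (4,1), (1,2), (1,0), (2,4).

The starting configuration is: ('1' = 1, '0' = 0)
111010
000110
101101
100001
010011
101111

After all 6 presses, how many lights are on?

12

step 0: 111010
000110
101101
100001
010011
101111
step 1: 111010
000110
101101
100001
010001
101000
step 2: 111010
000110
101101
110001
101001
111000
step 3: 111010
000110
101101
100001
010001
101000
step 4: 110010
011010
100101
100001
010001
101000
step 5: 010010
101010
000101
100001
010001
101000
step 6: 010010
101000
000010
100011
010001
101000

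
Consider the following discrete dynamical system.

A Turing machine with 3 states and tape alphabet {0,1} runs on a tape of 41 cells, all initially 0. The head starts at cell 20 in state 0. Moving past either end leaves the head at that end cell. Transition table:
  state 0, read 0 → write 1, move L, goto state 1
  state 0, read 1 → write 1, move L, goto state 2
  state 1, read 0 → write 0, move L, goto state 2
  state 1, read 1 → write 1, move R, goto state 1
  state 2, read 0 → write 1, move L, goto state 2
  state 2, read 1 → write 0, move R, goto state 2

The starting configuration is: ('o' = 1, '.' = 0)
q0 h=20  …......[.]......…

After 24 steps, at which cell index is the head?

step 0: q0 h=20  …......[.]......…
step 1: q1 h=19  …......[.]o.....…
step 2: q2 h=18  …......[.].o....…
step 3: q2 h=17  …......[.]o.o...…
step 4: q2 h=16  …......[.]oo.o..…
step 5: q2 h=15  …......[.]ooo.o.…
step 6: q2 h=14  …......[.]oooo.o…
step 7: q2 h=13  …......[.]ooooo.…
step 8: q2 h=12  …......[.]oooooo…
step 9: q2 h=11  …......[.]oooooo…
step 10: q2 h=10  …......[.]oooooo…
step 11: q2 h= 9  …......[.]oooooo…
step 12: q2 h= 8  …......[.]oooooo…
step 13: q2 h= 7  …......[.]oooooo…
step 14: q2 h= 6  |......[.]oooooo…
step 15: q2 h= 5  |.....[.]oooooo…
step 16: q2 h= 4  |....[.]oooooo…
step 17: q2 h= 3  |...[.]oooooo…
step 18: q2 h= 2  |..[.]oooooo…
step 19: q2 h= 1  |.[.]oooooo…
step 20: q2 h= 0  |[.]oooooo…
step 21: q2 h= 0  |[o]oooooo…
step 22: q2 h= 1  |.[o]oooooo…
step 23: q2 h= 2  |..[o]oooooo…
step 24: q2 h= 3  |...[o]oooooo…

3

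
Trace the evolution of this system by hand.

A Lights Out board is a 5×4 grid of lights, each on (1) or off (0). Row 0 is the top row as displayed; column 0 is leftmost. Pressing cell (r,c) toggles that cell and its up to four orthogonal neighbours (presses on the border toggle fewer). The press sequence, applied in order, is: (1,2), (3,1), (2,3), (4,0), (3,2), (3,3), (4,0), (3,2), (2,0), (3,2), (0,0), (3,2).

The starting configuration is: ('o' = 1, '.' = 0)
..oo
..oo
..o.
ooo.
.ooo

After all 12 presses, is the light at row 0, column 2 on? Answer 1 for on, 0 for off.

gen 0: ..oo
..oo
..o.
ooo.
.ooo
gen 1: ...o
.o..
....
ooo.
.ooo
gen 2: ...o
.o..
.o..
....
..oo
gen 3: ...o
.o.o
.ooo
...o
..oo
gen 4: ...o
.o.o
.ooo
o..o
oooo
gen 5: ...o
.o.o
.o.o
ooo.
oo.o
gen 6: ...o
.o.o
.o..
oo.o
oo..
gen 7: ...o
.o.o
.o..
.o.o
....
gen 8: ...o
.o.o
.oo.
..o.
..o.
gen 9: ...o
oo.o
o.o.
o.o.
..o.
gen 10: ...o
oo.o
o...
oo.o
....
gen 11: oo.o
.o.o
o...
oo.o
....
gen 12: oo.o
.o.o
o.o.
o.o.
..o.

0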